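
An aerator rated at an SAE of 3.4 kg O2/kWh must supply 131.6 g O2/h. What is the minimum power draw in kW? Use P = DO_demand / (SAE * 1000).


SAE in g O2/kWh = 3.4 * 1000 = 3400 g/kWh
P = DO_demand / SAE_g = 131.6 / 3400 = 0.0387059 kW

0.0387059 kW


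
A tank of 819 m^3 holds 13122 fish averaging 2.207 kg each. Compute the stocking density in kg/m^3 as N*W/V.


Total biomass = 13122 fish * 2.207 kg = 28960.254 kg
Density = total biomass / volume = 28960.254 / 819 = 35.3605 kg/m^3

35.3605 kg/m^3


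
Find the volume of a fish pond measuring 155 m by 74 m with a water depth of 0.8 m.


Base area = L * W = 155 * 74 = 11470 m^2
Volume = area * depth = 11470 * 0.8 = 9176 m^3

9176 m^3


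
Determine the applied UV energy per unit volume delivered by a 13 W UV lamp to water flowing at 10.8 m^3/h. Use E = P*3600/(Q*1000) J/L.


Energy delivered per hour = 13 W * 3600 s = 46800 J/h
Volume treated per hour = 10.8 m^3/h * 1000 = 10800 L/h
dose = 46800 / 10800 = 4.33333 J/L

4.33333 J/L


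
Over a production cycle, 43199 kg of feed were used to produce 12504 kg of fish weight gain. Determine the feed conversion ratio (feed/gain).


FCR = feed consumed / weight gained
FCR = 43199 kg / 12504 kg = 3.45481

3.45481


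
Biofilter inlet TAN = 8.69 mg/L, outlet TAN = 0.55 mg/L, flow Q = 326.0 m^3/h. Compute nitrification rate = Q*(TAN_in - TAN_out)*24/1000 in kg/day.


Concentration drop: TAN_in - TAN_out = 8.69 - 0.55 = 8.14 mg/L
Hourly TAN removed = Q * dTAN = 326.0 m^3/h * 8.14 mg/L = 2653.64 g/h  (m^3/h * mg/L = g/h)
Daily TAN removed = 2653.64 * 24 = 63687.36 g/day
Convert to kg/day: 63687.36 / 1000 = 63.68736 kg/day

63.68736 kg/day


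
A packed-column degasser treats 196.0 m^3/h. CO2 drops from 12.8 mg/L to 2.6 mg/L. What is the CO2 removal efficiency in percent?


CO2_out / CO2_in = 2.6 / 12.8 = 0.203125
Fraction remaining = 0.203125
efficiency = (1 - 0.203125) * 100 = 79.6875 %

79.6875 %


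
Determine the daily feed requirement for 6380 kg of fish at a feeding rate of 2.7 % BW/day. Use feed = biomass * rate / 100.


Feeding rate fraction = 2.7% / 100 = 0.027
Daily feed = 6380 kg * 0.027 = 172.26 kg/day

172.26 kg/day


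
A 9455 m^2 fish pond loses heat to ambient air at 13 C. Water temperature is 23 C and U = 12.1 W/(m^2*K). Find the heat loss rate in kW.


Temperature difference dT = 23 - 13 = 10 K
Heat loss (W) = U * A * dT = 12.1 * 9455 * 10 = 1144055 W
Convert to kW: 1144055 / 1000 = 1144.055 kW

1144.055 kW


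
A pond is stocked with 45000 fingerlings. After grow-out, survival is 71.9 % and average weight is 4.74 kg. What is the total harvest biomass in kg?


Survivors = 45000 * 71.9/100 = 32355 fish
Harvest biomass = survivors * W_f = 32355 * 4.74 = 153362.7 kg

153362.7 kg


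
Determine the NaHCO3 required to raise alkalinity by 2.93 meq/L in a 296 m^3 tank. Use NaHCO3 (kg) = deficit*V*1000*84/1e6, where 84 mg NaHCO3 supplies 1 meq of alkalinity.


Tank volume in L = 296 m^3 * 1000 = 296000 L
Total meq required = 2.93 meq/L * 296000 L = 867280 meq
NaHCO3 mass = 867280 meq * 84 mg/meq / 1e6 = 72.8515 kg

72.8515 kg


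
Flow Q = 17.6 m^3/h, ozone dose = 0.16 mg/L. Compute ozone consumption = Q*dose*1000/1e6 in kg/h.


O3 demand (mg/h) = Q * dose * 1000 = 17.6 * 0.16 * 1000 = 2816 mg/h
Convert mg to kg: 2816 / 1e6 = 0.002816 kg/h

0.002816 kg/h


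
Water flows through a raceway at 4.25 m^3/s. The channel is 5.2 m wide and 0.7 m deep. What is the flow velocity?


Cross-sectional area = W * d = 5.2 * 0.7 = 3.64 m^2
Velocity = Q / A = 4.25 / 3.64 = 1.16758 m/s

1.16758 m/s


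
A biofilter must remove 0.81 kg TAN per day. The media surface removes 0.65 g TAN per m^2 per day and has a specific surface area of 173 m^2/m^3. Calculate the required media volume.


A = 0.81*1000 / 0.65 = 1246.1538 m^2
V = 1246.1538 / 173 = 7.2032

7.2032 m^3


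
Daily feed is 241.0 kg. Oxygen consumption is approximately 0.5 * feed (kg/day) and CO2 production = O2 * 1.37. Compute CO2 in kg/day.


O2 = 241.0 * 0.5 = 120.5
CO2 = 120.5 * 1.37 = 165.085

165.085 kg/day


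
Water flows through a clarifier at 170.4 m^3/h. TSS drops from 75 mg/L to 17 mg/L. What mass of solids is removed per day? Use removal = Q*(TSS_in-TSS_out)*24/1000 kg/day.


Concentration drop: TSS_in - TSS_out = 75 - 17 = 58 mg/L
Hourly solids removed = Q * dTSS = 170.4 m^3/h * 58 mg/L = 9883.2 g/h  (m^3/h * mg/L = g/h)
Daily solids removed = 9883.2 * 24 = 237196.8 g/day
Convert g to kg: 237196.8 / 1000 = 237.1968 kg/day

237.1968 kg/day


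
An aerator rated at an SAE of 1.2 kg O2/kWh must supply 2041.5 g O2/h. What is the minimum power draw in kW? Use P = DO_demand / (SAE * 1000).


SAE in g O2/kWh = 1.2 * 1000 = 1200 g/kWh
P = DO_demand / SAE_g = 2041.5 / 1200 = 1.70125 kW

1.70125 kW


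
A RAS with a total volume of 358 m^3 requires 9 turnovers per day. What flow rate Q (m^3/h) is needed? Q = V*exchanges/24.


Daily recirculation volume = 358 m^3 * 9 = 3222 m^3/day
Flow rate Q = daily volume / 24 h = 3222 / 24 = 134.25 m^3/h

134.25 m^3/h


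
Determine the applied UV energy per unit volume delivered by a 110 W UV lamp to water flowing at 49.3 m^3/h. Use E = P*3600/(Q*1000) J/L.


Energy delivered per hour = 110 W * 3600 s = 396000 J/h
Volume treated per hour = 49.3 m^3/h * 1000 = 49300 L/h
dose = 396000 / 49300 = 8.03245 J/L

8.03245 J/L


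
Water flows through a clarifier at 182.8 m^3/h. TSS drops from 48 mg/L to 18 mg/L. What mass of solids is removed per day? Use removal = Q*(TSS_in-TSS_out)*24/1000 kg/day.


Concentration drop: TSS_in - TSS_out = 48 - 18 = 30 mg/L
Hourly solids removed = Q * dTSS = 182.8 m^3/h * 30 mg/L = 5484 g/h  (m^3/h * mg/L = g/h)
Daily solids removed = 5484 * 24 = 131616 g/day
Convert g to kg: 131616 / 1000 = 131.616 kg/day

131.616 kg/day


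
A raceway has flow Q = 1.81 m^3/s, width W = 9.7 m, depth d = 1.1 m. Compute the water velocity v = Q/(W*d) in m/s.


Cross-sectional area = W * d = 9.7 * 1.1 = 10.67 m^2
Velocity = Q / A = 1.81 / 10.67 = 0.169634 m/s

0.169634 m/s


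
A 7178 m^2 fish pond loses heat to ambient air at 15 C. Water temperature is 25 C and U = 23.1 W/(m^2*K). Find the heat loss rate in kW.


Temperature difference dT = 25 - 15 = 10 K
Heat loss (W) = U * A * dT = 23.1 * 7178 * 10 = 1658118 W
Convert to kW: 1658118 / 1000 = 1658.118 kW

1658.118 kW


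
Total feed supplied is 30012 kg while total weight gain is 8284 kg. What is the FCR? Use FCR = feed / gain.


FCR = feed consumed / weight gained
FCR = 30012 kg / 8284 kg = 3.62289

3.62289


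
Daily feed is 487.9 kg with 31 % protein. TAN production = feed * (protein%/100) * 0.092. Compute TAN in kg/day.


Protein in feed = 487.9 * 31/100 = 151.249 kg/day
TAN = protein * 0.092 = 151.249 * 0.092 = 13.914908 kg/day

13.914908 kg/day


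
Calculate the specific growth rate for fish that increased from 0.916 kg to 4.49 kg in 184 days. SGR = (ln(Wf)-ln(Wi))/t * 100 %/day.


ln(W_f) = ln(4.49) = 1.5018527
ln(W_i) = ln(0.916) = -0.087738914
ln(W_f) - ln(W_i) = 1.5018527 - -0.087738914 = 1.5895916
SGR = 1.5895916 / 184 * 100 = 0.863908 %/day

0.863908 %/day


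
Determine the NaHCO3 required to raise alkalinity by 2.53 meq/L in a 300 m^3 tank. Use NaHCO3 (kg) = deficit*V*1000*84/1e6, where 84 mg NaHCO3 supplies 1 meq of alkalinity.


Tank volume in L = 300 m^3 * 1000 = 300000 L
Total meq required = 2.53 meq/L * 300000 L = 759000 meq
NaHCO3 mass = 759000 meq * 84 mg/meq / 1e6 = 63.756 kg

63.756 kg


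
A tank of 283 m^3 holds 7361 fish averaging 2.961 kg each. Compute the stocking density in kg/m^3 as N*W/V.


Total biomass = 7361 fish * 2.961 kg = 21795.921 kg
Density = total biomass / volume = 21795.921 / 283 = 77.0174 kg/m^3

77.0174 kg/m^3


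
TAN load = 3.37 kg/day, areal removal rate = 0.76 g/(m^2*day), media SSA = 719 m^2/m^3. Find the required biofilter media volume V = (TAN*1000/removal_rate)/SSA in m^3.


A = 3.37*1000 / 0.76 = 4434.2105 m^2
V = 4434.2105 / 719 = 6.16719

6.16719 m^3


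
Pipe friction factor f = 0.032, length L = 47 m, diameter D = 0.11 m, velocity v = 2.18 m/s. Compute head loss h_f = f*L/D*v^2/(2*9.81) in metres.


v^2 = 2.18^2 = 4.7524 m^2/s^2
L/D = 47/0.11 = 427.27273
h_f = f*(L/D)*v^2/(2g) = 0.032 * 427.27273 * 4.7524 / 19.62 = 3.31184 m

3.31184 m


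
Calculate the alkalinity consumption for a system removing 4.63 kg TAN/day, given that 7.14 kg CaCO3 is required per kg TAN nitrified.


Alkalinity factor: 7.14 kg CaCO3 consumed per kg TAN nitrified
alk = 4.63 kg TAN * 7.14 = 33.0582 kg CaCO3/day

33.0582 kg CaCO3/day


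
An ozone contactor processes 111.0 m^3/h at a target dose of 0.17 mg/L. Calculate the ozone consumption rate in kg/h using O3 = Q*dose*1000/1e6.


O3 demand (mg/h) = Q * dose * 1000 = 111.0 * 0.17 * 1000 = 18870 mg/h
Convert mg to kg: 18870 / 1e6 = 0.01887 kg/h

0.01887 kg/h


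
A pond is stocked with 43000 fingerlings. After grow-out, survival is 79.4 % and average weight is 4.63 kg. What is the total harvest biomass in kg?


Survivors = 43000 * 79.4/100 = 34142 fish
Harvest biomass = survivors * W_f = 34142 * 4.63 = 158077.46 kg

158077.46 kg


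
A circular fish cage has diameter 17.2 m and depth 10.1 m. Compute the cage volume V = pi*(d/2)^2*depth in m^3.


r = d/2 = 17.2/2 = 8.6 m
Base area = pi*r^2 = pi*8.6^2 = 232.35219 m^2
Volume = 232.35219 * 10.1 = 2346.76 m^3

2346.76 m^3


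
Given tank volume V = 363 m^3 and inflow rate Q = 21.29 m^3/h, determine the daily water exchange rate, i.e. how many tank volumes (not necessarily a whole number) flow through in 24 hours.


Daily flow volume = 21.29 m^3/h * 24 h = 510.96 m^3/day
Exchanges = daily flow / tank volume = 510.96 / 363 = 1.4076 exchanges/day

1.4076 exchanges/day


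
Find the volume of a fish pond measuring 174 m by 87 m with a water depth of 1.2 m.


Base area = L * W = 174 * 87 = 15138 m^2
Volume = area * depth = 15138 * 1.2 = 18165.6 m^3

18165.6 m^3


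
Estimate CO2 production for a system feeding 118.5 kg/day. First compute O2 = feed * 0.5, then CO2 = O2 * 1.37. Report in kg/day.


O2 = 118.5 * 0.5 = 59.25
CO2 = 59.25 * 1.37 = 81.1725

81.1725 kg/day


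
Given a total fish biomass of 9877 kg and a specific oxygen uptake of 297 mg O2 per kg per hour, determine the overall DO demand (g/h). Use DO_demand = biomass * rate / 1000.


Total O2 consumption (mg/h) = 9877 kg * 297 mg/(kg*h) = 2933469 mg/h
Convert to g/h: 2933469 / 1000 = 2933.469 g/h

2933.469 g/h


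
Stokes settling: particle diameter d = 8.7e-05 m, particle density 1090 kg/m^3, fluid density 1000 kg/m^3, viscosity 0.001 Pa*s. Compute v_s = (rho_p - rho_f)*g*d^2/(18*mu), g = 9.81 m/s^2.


Density difference: rho_p - rho_f = 1090 - 1000 = 90 kg/m^3
d^2 = (8.7e-05)^2 = 7.569e-09 m^2
Numerator = (rho_p - rho_f) * g * d^2 = 90 * 9.81 * 7.569e-09 = 6.6826701e-06
Denominator = 18 * mu = 18 * 0.001 = 0.018
v_s = 6.6826701e-06 / 0.018 = 3.71259e-04 m/s
Check: Re = rho_f * v_s * d / mu = 1000 * 3.71259e-04 * 8.7e-05 / 0.001 = 0.0323 < 1, so Stokes' law applies.

3.71259e-04 m/s


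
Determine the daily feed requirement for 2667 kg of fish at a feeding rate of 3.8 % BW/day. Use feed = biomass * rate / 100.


Feeding rate fraction = 3.8% / 100 = 0.038
Daily feed = 2667 kg * 0.038 = 101.346 kg/day

101.346 kg/day


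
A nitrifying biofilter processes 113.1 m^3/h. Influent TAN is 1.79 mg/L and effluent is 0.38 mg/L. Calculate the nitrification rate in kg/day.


Concentration drop: TAN_in - TAN_out = 1.79 - 0.38 = 1.41 mg/L
Hourly TAN removed = Q * dTAN = 113.1 m^3/h * 1.41 mg/L = 159.471 g/h  (m^3/h * mg/L = g/h)
Daily TAN removed = 159.471 * 24 = 3827.304 g/day
Convert to kg/day: 3827.304 / 1000 = 3.827304 kg/day

3.827304 kg/day


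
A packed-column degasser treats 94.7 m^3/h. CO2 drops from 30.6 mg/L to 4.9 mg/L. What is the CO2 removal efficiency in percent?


CO2_out / CO2_in = 4.9 / 30.6 = 0.16013072
Fraction remaining = 0.16013072
efficiency = (1 - 0.16013072) * 100 = 83.9869 %

83.9869 %


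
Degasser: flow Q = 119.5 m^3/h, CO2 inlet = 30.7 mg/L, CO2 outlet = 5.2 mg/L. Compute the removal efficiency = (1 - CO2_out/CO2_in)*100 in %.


CO2_out / CO2_in = 5.2 / 30.7 = 0.16938111
Fraction remaining = 0.16938111
efficiency = (1 - 0.16938111) * 100 = 83.0619 %

83.0619 %


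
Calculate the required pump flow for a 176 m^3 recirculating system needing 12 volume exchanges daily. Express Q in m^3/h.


Daily recirculation volume = 176 m^3 * 12 = 2112 m^3/day
Flow rate Q = daily volume / 24 h = 2112 / 24 = 88 m^3/h

88 m^3/h


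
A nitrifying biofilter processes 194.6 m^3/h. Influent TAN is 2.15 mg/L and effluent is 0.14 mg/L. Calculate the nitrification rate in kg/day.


Concentration drop: TAN_in - TAN_out = 2.15 - 0.14 = 2.01 mg/L
Hourly TAN removed = Q * dTAN = 194.6 m^3/h * 2.01 mg/L = 391.146 g/h  (m^3/h * mg/L = g/h)
Daily TAN removed = 391.146 * 24 = 9387.504 g/day
Convert to kg/day: 9387.504 / 1000 = 9.387504 kg/day

9.387504 kg/day


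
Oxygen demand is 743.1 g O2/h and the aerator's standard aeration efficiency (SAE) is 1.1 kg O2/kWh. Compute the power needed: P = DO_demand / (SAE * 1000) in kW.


SAE in g O2/kWh = 1.1 * 1000 = 1100 g/kWh
P = DO_demand / SAE_g = 743.1 / 1100 = 0.675545 kW

0.675545 kW


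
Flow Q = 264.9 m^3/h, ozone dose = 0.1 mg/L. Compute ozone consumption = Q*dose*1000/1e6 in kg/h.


O3 demand (mg/h) = Q * dose * 1000 = 264.9 * 0.1 * 1000 = 26490 mg/h
Convert mg to kg: 26490 / 1e6 = 0.02649 kg/h

0.02649 kg/h


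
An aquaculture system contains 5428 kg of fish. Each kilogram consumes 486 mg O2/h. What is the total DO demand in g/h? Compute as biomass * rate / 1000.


Total O2 consumption (mg/h) = 5428 kg * 486 mg/(kg*h) = 2638008 mg/h
Convert to g/h: 2638008 / 1000 = 2638.008 g/h

2638.008 g/h


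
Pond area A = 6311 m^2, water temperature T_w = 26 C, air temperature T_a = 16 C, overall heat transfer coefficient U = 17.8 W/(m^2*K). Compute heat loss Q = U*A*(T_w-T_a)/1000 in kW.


Temperature difference dT = 26 - 16 = 10 K
Heat loss (W) = U * A * dT = 17.8 * 6311 * 10 = 1123358 W
Convert to kW: 1123358 / 1000 = 1123.358 kW

1123.358 kW


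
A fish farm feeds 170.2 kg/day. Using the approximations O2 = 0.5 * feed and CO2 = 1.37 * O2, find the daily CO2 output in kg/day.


O2 = 170.2 * 0.5 = 85.1
CO2 = 85.1 * 1.37 = 116.587

116.587 kg/day


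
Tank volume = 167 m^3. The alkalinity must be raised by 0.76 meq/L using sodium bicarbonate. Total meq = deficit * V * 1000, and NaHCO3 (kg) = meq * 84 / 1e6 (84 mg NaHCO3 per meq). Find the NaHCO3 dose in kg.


Tank volume in L = 167 m^3 * 1000 = 167000 L
Total meq required = 0.76 meq/L * 167000 L = 126920 meq
NaHCO3 mass = 126920 meq * 84 mg/meq / 1e6 = 10.6613 kg

10.6613 kg


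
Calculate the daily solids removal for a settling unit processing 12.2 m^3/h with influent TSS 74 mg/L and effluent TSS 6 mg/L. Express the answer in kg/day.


Concentration drop: TSS_in - TSS_out = 74 - 6 = 68 mg/L
Hourly solids removed = Q * dTSS = 12.2 m^3/h * 68 mg/L = 829.6 g/h  (m^3/h * mg/L = g/h)
Daily solids removed = 829.6 * 24 = 19910.4 g/day
Convert g to kg: 19910.4 / 1000 = 19.9104 kg/day

19.9104 kg/day


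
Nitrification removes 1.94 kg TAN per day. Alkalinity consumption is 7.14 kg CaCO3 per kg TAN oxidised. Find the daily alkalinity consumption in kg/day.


Alkalinity factor: 7.14 kg CaCO3 consumed per kg TAN nitrified
alk = 1.94 kg TAN * 7.14 = 13.8516 kg CaCO3/day

13.8516 kg CaCO3/day


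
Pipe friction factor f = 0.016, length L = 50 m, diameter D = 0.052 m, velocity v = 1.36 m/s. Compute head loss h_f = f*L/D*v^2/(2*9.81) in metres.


v^2 = 1.36^2 = 1.8496 m^2/s^2
L/D = 50/0.052 = 961.53846
h_f = f*(L/D)*v^2/(2g) = 0.016 * 961.53846 * 1.8496 / 19.62 = 1.45033 m

1.45033 m


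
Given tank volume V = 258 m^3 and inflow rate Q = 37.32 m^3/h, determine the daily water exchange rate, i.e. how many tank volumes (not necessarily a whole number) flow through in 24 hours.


Daily flow volume = 37.32 m^3/h * 24 h = 895.68 m^3/day
Exchanges = daily flow / tank volume = 895.68 / 258 = 3.47163 exchanges/day

3.47163 exchanges/day


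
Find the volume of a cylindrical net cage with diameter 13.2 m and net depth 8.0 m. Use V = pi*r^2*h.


r = d/2 = 13.2/2 = 6.6 m
Base area = pi*r^2 = pi*6.6^2 = 136.84778 m^2
Volume = 136.84778 * 8.0 = 1094.78 m^3

1094.78 m^3


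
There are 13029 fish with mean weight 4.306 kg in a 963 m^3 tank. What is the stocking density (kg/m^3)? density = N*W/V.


Total biomass = 13029 fish * 4.306 kg = 56102.874 kg
Density = total biomass / volume = 56102.874 / 963 = 58.2584 kg/m^3

58.2584 kg/m^3


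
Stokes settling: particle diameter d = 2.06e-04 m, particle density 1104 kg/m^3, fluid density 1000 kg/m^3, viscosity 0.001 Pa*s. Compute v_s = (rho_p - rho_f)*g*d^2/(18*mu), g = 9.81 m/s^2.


Density difference: rho_p - rho_f = 1104 - 1000 = 104 kg/m^3
d^2 = (2.06e-04)^2 = 4.2436e-08 m^2
Numerator = (rho_p - rho_f) * g * d^2 = 104 * 9.81 * 4.2436e-08 = 4.3294905e-05
Denominator = 18 * mu = 18 * 0.001 = 0.018
v_s = 4.3294905e-05 / 0.018 = 0.00240527 m/s
Check: Re = rho_f * v_s * d / mu = 1000 * 0.00240527 * 2.06e-04 / 0.001 = 0.495 < 1, so Stokes' law applies.

0.00240527 m/s


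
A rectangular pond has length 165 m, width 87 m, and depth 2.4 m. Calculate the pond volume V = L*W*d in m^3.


Base area = L * W = 165 * 87 = 14355 m^2
Volume = area * depth = 14355 * 2.4 = 34452 m^3

34452 m^3


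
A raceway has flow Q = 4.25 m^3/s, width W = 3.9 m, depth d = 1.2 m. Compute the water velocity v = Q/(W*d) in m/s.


Cross-sectional area = W * d = 3.9 * 1.2 = 4.68 m^2
Velocity = Q / A = 4.25 / 4.68 = 0.90812 m/s

0.90812 m/s


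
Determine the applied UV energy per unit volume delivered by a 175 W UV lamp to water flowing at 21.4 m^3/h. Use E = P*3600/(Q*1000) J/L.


Energy delivered per hour = 175 W * 3600 s = 630000 J/h
Volume treated per hour = 21.4 m^3/h * 1000 = 21400 L/h
dose = 630000 / 21400 = 29.4393 J/L

29.4393 J/L


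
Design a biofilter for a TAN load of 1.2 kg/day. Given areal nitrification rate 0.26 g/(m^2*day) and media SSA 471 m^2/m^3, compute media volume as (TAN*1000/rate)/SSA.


A = 1.2*1000 / 0.26 = 4615.3846 m^2
V = 4615.3846 / 471 = 9.79912

9.79912 m^3


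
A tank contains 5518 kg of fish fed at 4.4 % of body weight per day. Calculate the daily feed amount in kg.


Feeding rate fraction = 4.4% / 100 = 0.044
Daily feed = 5518 kg * 0.044 = 242.792 kg/day

242.792 kg/day


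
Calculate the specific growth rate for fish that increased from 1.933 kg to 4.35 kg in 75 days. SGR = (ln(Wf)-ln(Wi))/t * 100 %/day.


ln(W_f) = ln(4.35) = 1.4701758
ln(W_i) = ln(1.933) = 0.6590732
ln(W_f) - ln(W_i) = 1.4701758 - 0.6590732 = 0.8111026
SGR = 0.8111026 / 75 * 100 = 1.08147 %/day

1.08147 %/day


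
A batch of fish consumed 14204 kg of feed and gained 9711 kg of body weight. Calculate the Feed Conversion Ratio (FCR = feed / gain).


FCR = feed consumed / weight gained
FCR = 14204 kg / 9711 kg = 1.46267

1.46267


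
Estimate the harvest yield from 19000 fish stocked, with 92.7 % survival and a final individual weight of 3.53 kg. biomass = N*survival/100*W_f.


Survivors = 19000 * 92.7/100 = 17613 fish
Harvest biomass = survivors * W_f = 17613 * 3.53 = 62173.89 kg

62173.89 kg


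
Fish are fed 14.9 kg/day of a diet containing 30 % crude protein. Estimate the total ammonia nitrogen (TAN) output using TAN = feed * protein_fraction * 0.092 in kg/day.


Protein in feed = 14.9 * 30/100 = 4.47 kg/day
TAN = protein * 0.092 = 4.47 * 0.092 = 0.41124 kg/day

0.41124 kg/day


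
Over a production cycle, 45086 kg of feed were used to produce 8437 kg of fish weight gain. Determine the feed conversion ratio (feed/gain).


FCR = feed consumed / weight gained
FCR = 45086 kg / 8437 kg = 5.34384

5.34384


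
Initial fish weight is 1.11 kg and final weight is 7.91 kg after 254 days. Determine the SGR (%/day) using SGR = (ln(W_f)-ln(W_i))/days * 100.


ln(W_f) = ln(7.91) = 2.0681278
ln(W_i) = ln(1.11) = 0.10436002
ln(W_f) - ln(W_i) = 2.0681278 - 0.10436002 = 1.9637678
SGR = 1.9637678 / 254 * 100 = 0.773137 %/day

0.773137 %/day


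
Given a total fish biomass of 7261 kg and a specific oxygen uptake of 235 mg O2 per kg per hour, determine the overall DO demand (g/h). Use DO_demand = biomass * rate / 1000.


Total O2 consumption (mg/h) = 7261 kg * 235 mg/(kg*h) = 1706335 mg/h
Convert to g/h: 1706335 / 1000 = 1706.335 g/h

1706.335 g/h


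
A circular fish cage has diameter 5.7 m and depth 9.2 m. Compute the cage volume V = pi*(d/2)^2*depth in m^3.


r = d/2 = 5.7/2 = 2.85 m
Base area = pi*r^2 = pi*2.85^2 = 25.517586 m^2
Volume = 25.517586 * 9.2 = 234.762 m^3

234.762 m^3


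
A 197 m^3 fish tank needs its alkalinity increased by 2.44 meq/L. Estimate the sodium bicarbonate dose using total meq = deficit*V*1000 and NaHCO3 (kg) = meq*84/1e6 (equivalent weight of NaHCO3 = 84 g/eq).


Tank volume in L = 197 m^3 * 1000 = 197000 L
Total meq required = 2.44 meq/L * 197000 L = 480680 meq
NaHCO3 mass = 480680 meq * 84 mg/meq / 1e6 = 40.3771 kg

40.3771 kg


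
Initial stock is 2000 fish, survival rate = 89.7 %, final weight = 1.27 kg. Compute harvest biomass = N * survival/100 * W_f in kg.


Survivors = 2000 * 89.7/100 = 1794 fish
Harvest biomass = survivors * W_f = 1794 * 1.27 = 2278.38 kg

2278.38 kg


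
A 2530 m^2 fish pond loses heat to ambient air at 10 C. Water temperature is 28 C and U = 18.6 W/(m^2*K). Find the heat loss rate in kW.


Temperature difference dT = 28 - 10 = 18 K
Heat loss (W) = U * A * dT = 18.6 * 2530 * 18 = 847044 W
Convert to kW: 847044 / 1000 = 847.044 kW

847.044 kW


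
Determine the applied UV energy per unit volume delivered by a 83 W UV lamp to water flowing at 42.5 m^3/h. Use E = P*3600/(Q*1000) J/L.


Energy delivered per hour = 83 W * 3600 s = 298800 J/h
Volume treated per hour = 42.5 m^3/h * 1000 = 42500 L/h
dose = 298800 / 42500 = 7.03059 J/L

7.03059 J/L


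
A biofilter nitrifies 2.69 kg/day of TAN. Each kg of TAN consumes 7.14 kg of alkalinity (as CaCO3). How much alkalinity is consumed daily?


Alkalinity factor: 7.14 kg CaCO3 consumed per kg TAN nitrified
alk = 2.69 kg TAN * 7.14 = 19.2066 kg CaCO3/day

19.2066 kg CaCO3/day


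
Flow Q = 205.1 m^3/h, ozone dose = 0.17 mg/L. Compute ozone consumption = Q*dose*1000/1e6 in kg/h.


O3 demand (mg/h) = Q * dose * 1000 = 205.1 * 0.17 * 1000 = 34867 mg/h
Convert mg to kg: 34867 / 1e6 = 0.034867 kg/h

0.034867 kg/h


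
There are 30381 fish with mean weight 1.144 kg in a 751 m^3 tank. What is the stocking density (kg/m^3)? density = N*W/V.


Total biomass = 30381 fish * 1.144 kg = 34755.864 kg
Density = total biomass / volume = 34755.864 / 751 = 46.2794 kg/m^3

46.2794 kg/m^3


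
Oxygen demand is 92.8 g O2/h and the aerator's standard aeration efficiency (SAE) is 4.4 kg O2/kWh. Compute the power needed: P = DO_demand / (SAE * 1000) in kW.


SAE in g O2/kWh = 4.4 * 1000 = 4400 g/kWh
P = DO_demand / SAE_g = 92.8 / 4400 = 0.0210909 kW

0.0210909 kW


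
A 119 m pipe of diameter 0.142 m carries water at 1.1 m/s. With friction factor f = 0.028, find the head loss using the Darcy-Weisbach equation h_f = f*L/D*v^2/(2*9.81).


v^2 = 1.1^2 = 1.21 m^2/s^2
L/D = 119/0.142 = 838.02817
h_f = f*(L/D)*v^2/(2g) = 0.028 * 838.02817 * 1.21 / 19.62 = 1.44711 m

1.44711 m


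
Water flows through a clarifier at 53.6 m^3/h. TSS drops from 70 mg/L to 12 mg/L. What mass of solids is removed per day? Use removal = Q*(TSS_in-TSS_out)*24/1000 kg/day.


Concentration drop: TSS_in - TSS_out = 70 - 12 = 58 mg/L
Hourly solids removed = Q * dTSS = 53.6 m^3/h * 58 mg/L = 3108.8 g/h  (m^3/h * mg/L = g/h)
Daily solids removed = 3108.8 * 24 = 74611.2 g/day
Convert g to kg: 74611.2 / 1000 = 74.6112 kg/day

74.6112 kg/day


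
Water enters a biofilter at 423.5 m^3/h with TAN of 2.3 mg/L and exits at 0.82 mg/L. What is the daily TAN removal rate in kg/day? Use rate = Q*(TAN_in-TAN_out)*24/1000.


Concentration drop: TAN_in - TAN_out = 2.3 - 0.82 = 1.48 mg/L
Hourly TAN removed = Q * dTAN = 423.5 m^3/h * 1.48 mg/L = 626.78 g/h  (m^3/h * mg/L = g/h)
Daily TAN removed = 626.78 * 24 = 15042.72 g/day
Convert to kg/day: 15042.72 / 1000 = 15.04272 kg/day

15.04272 kg/day


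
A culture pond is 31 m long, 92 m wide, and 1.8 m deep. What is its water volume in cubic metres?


Base area = L * W = 31 * 92 = 2852 m^2
Volume = area * depth = 2852 * 1.8 = 5133.6 m^3

5133.6 m^3


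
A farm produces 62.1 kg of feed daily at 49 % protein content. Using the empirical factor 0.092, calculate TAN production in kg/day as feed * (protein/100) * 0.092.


Protein in feed = 62.1 * 49/100 = 30.429 kg/day
TAN = protein * 0.092 = 30.429 * 0.092 = 2.799468 kg/day

2.799468 kg/day


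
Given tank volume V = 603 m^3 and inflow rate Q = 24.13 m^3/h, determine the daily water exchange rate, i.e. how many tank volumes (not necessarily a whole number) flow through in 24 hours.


Daily flow volume = 24.13 m^3/h * 24 h = 579.12 m^3/day
Exchanges = daily flow / tank volume = 579.12 / 603 = 0.960398 exchanges/day

0.960398 exchanges/day


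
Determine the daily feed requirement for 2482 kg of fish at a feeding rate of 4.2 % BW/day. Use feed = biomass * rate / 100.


Feeding rate fraction = 4.2% / 100 = 0.042
Daily feed = 2482 kg * 0.042 = 104.244 kg/day

104.244 kg/day


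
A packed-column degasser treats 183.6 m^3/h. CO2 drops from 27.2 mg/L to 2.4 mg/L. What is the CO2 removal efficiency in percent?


CO2_out / CO2_in = 2.4 / 27.2 = 0.088235294
Fraction remaining = 0.088235294
efficiency = (1 - 0.088235294) * 100 = 91.1765 %

91.1765 %


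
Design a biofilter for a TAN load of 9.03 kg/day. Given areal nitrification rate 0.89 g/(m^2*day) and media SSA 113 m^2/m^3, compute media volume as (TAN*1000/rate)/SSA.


A = 9.03*1000 / 0.89 = 10146.067 m^2
V = 10146.067 / 113 = 89.7882

89.7882 m^3


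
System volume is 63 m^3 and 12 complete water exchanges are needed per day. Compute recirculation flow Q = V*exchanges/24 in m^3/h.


Daily recirculation volume = 63 m^3 * 12 = 756 m^3/day
Flow rate Q = daily volume / 24 h = 756 / 24 = 31.5 m^3/h

31.5 m^3/h


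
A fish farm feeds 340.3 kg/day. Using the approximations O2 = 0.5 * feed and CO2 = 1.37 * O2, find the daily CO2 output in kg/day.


O2 = 340.3 * 0.5 = 170.15
CO2 = 170.15 * 1.37 = 233.1055

233.1055 kg/day


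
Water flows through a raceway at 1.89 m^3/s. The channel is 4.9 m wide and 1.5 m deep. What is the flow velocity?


Cross-sectional area = W * d = 4.9 * 1.5 = 7.35 m^2
Velocity = Q / A = 1.89 / 7.35 = 0.257143 m/s

0.257143 m/s


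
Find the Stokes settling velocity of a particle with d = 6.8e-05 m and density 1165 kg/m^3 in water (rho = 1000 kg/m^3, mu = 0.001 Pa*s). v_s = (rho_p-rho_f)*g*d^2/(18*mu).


Density difference: rho_p - rho_f = 1165 - 1000 = 165 kg/m^3
d^2 = (6.8e-05)^2 = 4.624e-09 m^2
Numerator = (rho_p - rho_f) * g * d^2 = 165 * 9.81 * 4.624e-09 = 7.4846376e-06
Denominator = 18 * mu = 18 * 0.001 = 0.018
v_s = 7.4846376e-06 / 0.018 = 4.15813e-04 m/s
Check: Re = rho_f * v_s * d / mu = 1000 * 4.15813e-04 * 6.8e-05 / 0.001 = 0.0283 < 1, so Stokes' law applies.

4.15813e-04 m/s


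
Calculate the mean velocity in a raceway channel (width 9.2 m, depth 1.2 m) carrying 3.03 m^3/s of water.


Cross-sectional area = W * d = 9.2 * 1.2 = 11.04 m^2
Velocity = Q / A = 3.03 / 11.04 = 0.274457 m/s

0.274457 m/s


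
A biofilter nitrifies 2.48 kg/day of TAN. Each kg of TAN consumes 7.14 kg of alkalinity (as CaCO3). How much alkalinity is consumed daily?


Alkalinity factor: 7.14 kg CaCO3 consumed per kg TAN nitrified
alk = 2.48 kg TAN * 7.14 = 17.7072 kg CaCO3/day

17.7072 kg CaCO3/day


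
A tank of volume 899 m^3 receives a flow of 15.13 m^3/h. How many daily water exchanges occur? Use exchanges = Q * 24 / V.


Daily flow volume = 15.13 m^3/h * 24 h = 363.12 m^3/day
Exchanges = daily flow / tank volume = 363.12 / 899 = 0.403915 exchanges/day

0.403915 exchanges/day


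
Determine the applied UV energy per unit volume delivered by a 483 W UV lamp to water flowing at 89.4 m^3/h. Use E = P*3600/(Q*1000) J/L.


Energy delivered per hour = 483 W * 3600 s = 1738800 J/h
Volume treated per hour = 89.4 m^3/h * 1000 = 89400 L/h
dose = 1738800 / 89400 = 19.4497 J/L

19.4497 J/L


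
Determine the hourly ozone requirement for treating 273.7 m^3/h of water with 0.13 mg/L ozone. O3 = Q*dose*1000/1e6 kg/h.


O3 demand (mg/h) = Q * dose * 1000 = 273.7 * 0.13 * 1000 = 35581 mg/h
Convert mg to kg: 35581 / 1e6 = 0.035581 kg/h

0.035581 kg/h


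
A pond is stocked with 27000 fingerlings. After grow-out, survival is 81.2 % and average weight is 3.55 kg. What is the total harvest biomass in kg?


Survivors = 27000 * 81.2/100 = 21924 fish
Harvest biomass = survivors * W_f = 21924 * 3.55 = 77830.2 kg

77830.2 kg


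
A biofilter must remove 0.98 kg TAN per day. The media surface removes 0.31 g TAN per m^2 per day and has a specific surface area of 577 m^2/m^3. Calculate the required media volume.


A = 0.98*1000 / 0.31 = 3161.2903 m^2
V = 3161.2903 / 577 = 5.47884

5.47884 m^3


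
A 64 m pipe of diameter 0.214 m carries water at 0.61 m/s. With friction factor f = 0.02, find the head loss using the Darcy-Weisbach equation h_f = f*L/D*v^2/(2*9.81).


v^2 = 0.61^2 = 0.3721 m^2/s^2
L/D = 64/0.214 = 299.06542
h_f = f*(L/D)*v^2/(2g) = 0.02 * 299.06542 * 0.3721 / 19.62 = 0.113438 m

0.113438 m


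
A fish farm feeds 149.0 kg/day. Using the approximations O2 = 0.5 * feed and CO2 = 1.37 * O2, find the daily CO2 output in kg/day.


O2 = 149.0 * 0.5 = 74.5
CO2 = 74.5 * 1.37 = 102.065

102.065 kg/day


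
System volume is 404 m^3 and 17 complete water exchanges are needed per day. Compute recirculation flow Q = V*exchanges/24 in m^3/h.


Daily recirculation volume = 404 m^3 * 17 = 6868 m^3/day
Flow rate Q = daily volume / 24 h = 6868 / 24 = 286.167 m^3/h

286.167 m^3/h


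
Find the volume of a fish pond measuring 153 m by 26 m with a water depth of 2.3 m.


Base area = L * W = 153 * 26 = 3978 m^2
Volume = area * depth = 3978 * 2.3 = 9149.4 m^3

9149.4 m^3


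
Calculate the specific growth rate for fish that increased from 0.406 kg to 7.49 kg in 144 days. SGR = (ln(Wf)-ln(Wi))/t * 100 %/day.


ln(W_f) = ln(7.49) = 2.0135688
ln(W_i) = ln(0.406) = -0.90140212
ln(W_f) - ln(W_i) = 2.0135688 - -0.90140212 = 2.9149709
SGR = 2.9149709 / 144 * 100 = 2.02429 %/day

2.02429 %/day


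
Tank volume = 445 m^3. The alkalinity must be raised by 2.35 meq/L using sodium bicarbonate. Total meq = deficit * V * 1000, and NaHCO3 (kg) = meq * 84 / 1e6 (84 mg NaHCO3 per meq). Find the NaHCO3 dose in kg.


Tank volume in L = 445 m^3 * 1000 = 445000 L
Total meq required = 2.35 meq/L * 445000 L = 1045750 meq
NaHCO3 mass = 1045750 meq * 84 mg/meq / 1e6 = 87.843 kg

87.843 kg


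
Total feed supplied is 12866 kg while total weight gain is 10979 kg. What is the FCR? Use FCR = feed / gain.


FCR = feed consumed / weight gained
FCR = 12866 kg / 10979 kg = 1.17187

1.17187


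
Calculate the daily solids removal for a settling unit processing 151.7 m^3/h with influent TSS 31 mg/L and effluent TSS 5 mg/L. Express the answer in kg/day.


Concentration drop: TSS_in - TSS_out = 31 - 5 = 26 mg/L
Hourly solids removed = Q * dTSS = 151.7 m^3/h * 26 mg/L = 3944.2 g/h  (m^3/h * mg/L = g/h)
Daily solids removed = 3944.2 * 24 = 94660.8 g/day
Convert g to kg: 94660.8 / 1000 = 94.6608 kg/day

94.6608 kg/day


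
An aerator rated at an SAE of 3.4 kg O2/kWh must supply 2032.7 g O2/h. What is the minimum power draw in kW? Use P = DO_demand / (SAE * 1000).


SAE in g O2/kWh = 3.4 * 1000 = 3400 g/kWh
P = DO_demand / SAE_g = 2032.7 / 3400 = 0.597853 kW

0.597853 kW


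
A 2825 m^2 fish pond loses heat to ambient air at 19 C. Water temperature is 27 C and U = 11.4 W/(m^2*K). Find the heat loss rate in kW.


Temperature difference dT = 27 - 19 = 8 K
Heat loss (W) = U * A * dT = 11.4 * 2825 * 8 = 257640 W
Convert to kW: 257640 / 1000 = 257.64 kW

257.64 kW


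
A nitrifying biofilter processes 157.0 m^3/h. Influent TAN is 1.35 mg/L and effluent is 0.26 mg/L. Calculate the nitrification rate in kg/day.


Concentration drop: TAN_in - TAN_out = 1.35 - 0.26 = 1.09 mg/L
Hourly TAN removed = Q * dTAN = 157.0 m^3/h * 1.09 mg/L = 171.13 g/h  (m^3/h * mg/L = g/h)
Daily TAN removed = 171.13 * 24 = 4107.12 g/day
Convert to kg/day: 4107.12 / 1000 = 4.10712 kg/day

4.10712 kg/day


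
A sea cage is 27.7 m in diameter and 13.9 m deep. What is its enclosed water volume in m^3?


r = d/2 = 27.7/2 = 13.85 m
Base area = pi*r^2 = pi*13.85^2 = 602.62816 m^2
Volume = 602.62816 * 13.9 = 8376.53 m^3

8376.53 m^3


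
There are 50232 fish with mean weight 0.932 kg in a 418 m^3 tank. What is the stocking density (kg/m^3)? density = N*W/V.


Total biomass = 50232 fish * 0.932 kg = 46816.224 kg
Density = total biomass / volume = 46816.224 / 418 = 112.001 kg/m^3

112.001 kg/m^3


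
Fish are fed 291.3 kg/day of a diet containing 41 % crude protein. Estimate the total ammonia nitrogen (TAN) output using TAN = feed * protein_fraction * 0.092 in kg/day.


Protein in feed = 291.3 * 41/100 = 119.433 kg/day
TAN = protein * 0.092 = 119.433 * 0.092 = 10.987836 kg/day

10.987836 kg/day


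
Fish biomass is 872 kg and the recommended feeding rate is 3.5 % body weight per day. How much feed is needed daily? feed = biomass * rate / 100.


Feeding rate fraction = 3.5% / 100 = 0.035
Daily feed = 872 kg * 0.035 = 30.52 kg/day

30.52 kg/day


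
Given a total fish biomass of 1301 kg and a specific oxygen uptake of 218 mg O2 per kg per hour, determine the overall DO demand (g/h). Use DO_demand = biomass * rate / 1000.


Total O2 consumption (mg/h) = 1301 kg * 218 mg/(kg*h) = 283618 mg/h
Convert to g/h: 283618 / 1000 = 283.618 g/h

283.618 g/h


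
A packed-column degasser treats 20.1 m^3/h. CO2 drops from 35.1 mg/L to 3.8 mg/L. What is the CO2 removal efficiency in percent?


CO2_out / CO2_in = 3.8 / 35.1 = 0.10826211
Fraction remaining = 0.10826211
efficiency = (1 - 0.10826211) * 100 = 89.1738 %

89.1738 %


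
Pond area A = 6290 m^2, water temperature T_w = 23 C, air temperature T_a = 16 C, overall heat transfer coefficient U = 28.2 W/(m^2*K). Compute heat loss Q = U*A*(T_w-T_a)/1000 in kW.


Temperature difference dT = 23 - 16 = 7 K
Heat loss (W) = U * A * dT = 28.2 * 6290 * 7 = 1241646 W
Convert to kW: 1241646 / 1000 = 1241.646 kW

1241.646 kW


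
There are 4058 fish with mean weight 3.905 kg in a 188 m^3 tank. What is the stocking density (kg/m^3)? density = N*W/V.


Total biomass = 4058 fish * 3.905 kg = 15846.49 kg
Density = total biomass / volume = 15846.49 / 188 = 84.2898 kg/m^3

84.2898 kg/m^3


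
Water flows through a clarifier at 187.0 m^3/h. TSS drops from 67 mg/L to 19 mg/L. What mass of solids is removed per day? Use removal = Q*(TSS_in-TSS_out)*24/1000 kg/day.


Concentration drop: TSS_in - TSS_out = 67 - 19 = 48 mg/L
Hourly solids removed = Q * dTSS = 187.0 m^3/h * 48 mg/L = 8976 g/h  (m^3/h * mg/L = g/h)
Daily solids removed = 8976 * 24 = 215424 g/day
Convert g to kg: 215424 / 1000 = 215.424 kg/day

215.424 kg/day


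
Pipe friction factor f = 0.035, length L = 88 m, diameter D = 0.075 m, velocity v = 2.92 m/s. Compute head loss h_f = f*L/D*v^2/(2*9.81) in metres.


v^2 = 2.92^2 = 8.5264 m^2/s^2
L/D = 88/0.075 = 1173.3333
h_f = f*(L/D)*v^2/(2g) = 0.035 * 1173.3333 * 8.5264 / 19.62 = 17.8466 m

17.8466 m


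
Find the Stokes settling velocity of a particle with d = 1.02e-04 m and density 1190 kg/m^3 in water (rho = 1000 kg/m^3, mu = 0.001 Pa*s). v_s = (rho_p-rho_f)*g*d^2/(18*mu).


Density difference: rho_p - rho_f = 1190 - 1000 = 190 kg/m^3
d^2 = (1.02e-04)^2 = 1.0404e-08 m^2
Numerator = (rho_p - rho_f) * g * d^2 = 190 * 9.81 * 1.0404e-08 = 1.9392016e-05
Denominator = 18 * mu = 18 * 0.001 = 0.018
v_s = 1.9392016e-05 / 0.018 = 0.00107733 m/s
Check: Re = rho_f * v_s * d / mu = 1000 * 0.00107733 * 1.02e-04 / 0.001 = 0.11 < 1, so Stokes' law applies.

0.00107733 m/s


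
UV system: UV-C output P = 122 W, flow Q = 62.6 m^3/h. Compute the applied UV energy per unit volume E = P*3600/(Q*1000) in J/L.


Energy delivered per hour = 122 W * 3600 s = 439200 J/h
Volume treated per hour = 62.6 m^3/h * 1000 = 62600 L/h
dose = 439200 / 62600 = 7.01597 J/L

7.01597 J/L


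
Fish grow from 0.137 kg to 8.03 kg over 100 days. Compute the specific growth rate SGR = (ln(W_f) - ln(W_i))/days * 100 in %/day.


ln(W_f) = ln(8.03) = 2.0831845
ln(W_i) = ln(0.137) = -1.9877744
ln(W_f) - ln(W_i) = 2.0831845 - -1.9877744 = 4.0709589
SGR = 4.0709589 / 100 * 100 = 4.07096 %/day

4.07096 %/day


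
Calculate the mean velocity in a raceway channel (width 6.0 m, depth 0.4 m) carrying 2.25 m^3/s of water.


Cross-sectional area = W * d = 6.0 * 0.4 = 2.4 m^2
Velocity = Q / A = 2.25 / 2.4 = 0.9375 m/s

0.9375 m/s


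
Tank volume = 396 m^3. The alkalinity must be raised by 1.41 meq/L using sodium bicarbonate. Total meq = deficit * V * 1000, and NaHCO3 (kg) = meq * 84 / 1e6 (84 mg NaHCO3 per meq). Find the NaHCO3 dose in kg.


Tank volume in L = 396 m^3 * 1000 = 396000 L
Total meq required = 1.41 meq/L * 396000 L = 558360 meq
NaHCO3 mass = 558360 meq * 84 mg/meq / 1e6 = 46.9022 kg

46.9022 kg


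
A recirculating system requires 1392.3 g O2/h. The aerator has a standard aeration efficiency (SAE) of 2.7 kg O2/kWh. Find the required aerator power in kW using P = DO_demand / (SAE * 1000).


SAE in g O2/kWh = 2.7 * 1000 = 2700 g/kWh
P = DO_demand / SAE_g = 1392.3 / 2700 = 0.515667 kW

0.515667 kW


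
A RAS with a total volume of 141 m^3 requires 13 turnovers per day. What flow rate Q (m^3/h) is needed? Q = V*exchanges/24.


Daily recirculation volume = 141 m^3 * 13 = 1833 m^3/day
Flow rate Q = daily volume / 24 h = 1833 / 24 = 76.375 m^3/h

76.375 m^3/h


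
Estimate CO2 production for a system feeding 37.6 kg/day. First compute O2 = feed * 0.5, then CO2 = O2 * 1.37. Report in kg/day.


O2 = 37.6 * 0.5 = 18.8
CO2 = 18.8 * 1.37 = 25.756

25.756 kg/day


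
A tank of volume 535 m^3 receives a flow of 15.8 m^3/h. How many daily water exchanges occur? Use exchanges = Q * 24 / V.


Daily flow volume = 15.8 m^3/h * 24 h = 379.2 m^3/day
Exchanges = daily flow / tank volume = 379.2 / 535 = 0.708785 exchanges/day

0.708785 exchanges/day


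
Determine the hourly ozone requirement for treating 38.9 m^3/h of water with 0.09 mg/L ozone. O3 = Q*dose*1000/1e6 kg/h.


O3 demand (mg/h) = Q * dose * 1000 = 38.9 * 0.09 * 1000 = 3501 mg/h
Convert mg to kg: 3501 / 1e6 = 0.003501 kg/h

0.003501 kg/h


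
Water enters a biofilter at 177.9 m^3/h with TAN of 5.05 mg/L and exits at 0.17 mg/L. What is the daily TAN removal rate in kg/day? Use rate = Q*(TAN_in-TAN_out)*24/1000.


Concentration drop: TAN_in - TAN_out = 5.05 - 0.17 = 4.88 mg/L
Hourly TAN removed = Q * dTAN = 177.9 m^3/h * 4.88 mg/L = 868.152 g/h  (m^3/h * mg/L = g/h)
Daily TAN removed = 868.152 * 24 = 20835.648 g/day
Convert to kg/day: 20835.648 / 1000 = 20.835648 kg/day

20.835648 kg/day


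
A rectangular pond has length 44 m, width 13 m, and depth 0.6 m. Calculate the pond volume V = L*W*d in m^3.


Base area = L * W = 44 * 13 = 572 m^2
Volume = area * depth = 572 * 0.6 = 343.2 m^3

343.2 m^3


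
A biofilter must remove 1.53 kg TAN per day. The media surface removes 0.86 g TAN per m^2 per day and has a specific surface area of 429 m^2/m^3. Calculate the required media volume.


A = 1.53*1000 / 0.86 = 1779.0698 m^2
V = 1779.0698 / 429 = 4.14702

4.14702 m^3


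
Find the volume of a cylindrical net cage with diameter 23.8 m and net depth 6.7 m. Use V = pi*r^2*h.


r = d/2 = 23.8/2 = 11.9 m
Base area = pi*r^2 = pi*11.9^2 = 444.88094 m^2
Volume = 444.88094 * 6.7 = 2980.7 m^3

2980.7 m^3
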